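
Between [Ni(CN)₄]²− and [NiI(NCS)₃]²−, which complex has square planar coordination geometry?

[Ni(CN)₄]²−

For [Ni(CN)₄]²−: Summing ligand charges against the −2 overall charge gives an oxidation state of +2 for nickel. Group 10 minus oxidation state 2 gives a d⁸ configuration. Cyanide is a strong-field ligand (high in the spectrochemical series). A 3d d⁸ ion with strong-field ligands gains enough CFSE to favour square planar over tetrahedral. → square planar.
For [NiI(NCS)₃]²−: Summing ligand charges against the −2 overall charge gives an oxidation state of +2 for nickel. Nickel is a group-10 element; Ni(II) is therefore d⁸. Iodide and isothiocyanate are weak-field ligands. With weak-field ligands the CFSE gain from square planar is small, so a 3d d⁸ ion takes the sterically preferred tetrahedral geometry. → tetrahedral.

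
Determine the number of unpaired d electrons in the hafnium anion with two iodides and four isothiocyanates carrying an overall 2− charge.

Summing ligand charges against the −2 overall charge gives an oxidation state of +4 for hafnium.
Hafnium is a group-4 element; Hf(IV) is therefore d⁰.
In an octahedral field the d⁰ configuration is t₂g⁰e_g⁰, giving 0 unpaired electrons.

0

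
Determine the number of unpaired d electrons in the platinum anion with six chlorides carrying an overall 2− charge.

0 unpaired electrons

Each chloride is −1; balancing the −2 overall charge requires Pt(IV).
Group 10 minus oxidation state 4 gives a d⁶ configuration.
The spin state decides the count: a 5d ion has a large Δₒ and is invariably low-spin.
An octahedral low-spin d⁶ ion is t₂g⁶e_g⁰, giving 0 unpaired electrons.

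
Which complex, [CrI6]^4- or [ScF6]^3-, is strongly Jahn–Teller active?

[CrI6]^4-: Summing ligand charges against the −4 overall charge gives an oxidation state of +2 for chromium. Group 6 minus oxidation state 2 gives a d⁴ configuration. Iodide is a weak-field ligand for a first-row metal, so the complex is high-spin. The t₂g³e_g¹ (high-spin) configuration has an unevenly filled e_g set; the Jahn–Teller theorem predicts a tetragonal distortion (typically axial elongation) to lift the degeneracy.
[ScF6]^3-: Summing ligand charges against the −3 overall charge gives an oxidation state of +3 for scandium. Sc sits in group 3, so the d-electron count is 3 − 3 = 0. The d⁰ configuration leaves the e_g set evenly filled (or empty) — no strong Jahn–Teller driving force.

[CrI6]^4-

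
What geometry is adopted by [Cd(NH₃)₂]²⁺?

linear

Ligand charges: ammonia is neutral. With an overall charge of +2 the cadmium centre must be in the +2 oxidation state.
Cadmium is a group-12 element; Cd(II) is therefore d¹⁰.
Coordination number: 2.
A d¹⁰ ion with only two ligands adopts a linear arrangement (sp hybridisation; no CFSE preference).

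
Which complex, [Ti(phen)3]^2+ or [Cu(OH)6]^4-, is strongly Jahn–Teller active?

[Cu(OH)6]^4-

[Ti(phen)3]^2+: Summing ligand charges against the +2 overall charge gives an oxidation state of +2 for titanium. Ti sits in group 4, so the d-electron count is 4 − 2 = 2. The d² configuration leaves the e_g set evenly filled (or empty) — no strong Jahn–Teller driving force.
[Cu(OH)6]^4-: Each hydroxide is −1; balancing the −4 overall charge requires Cu(II). Copper is a group-11 element; Cu(II) is therefore d⁹. The t₂g⁶e_g³ configuration has an unevenly filled e_g set; the Jahn–Teller theorem predicts a tetragonal distortion (typically axial elongation) to lift the degeneracy.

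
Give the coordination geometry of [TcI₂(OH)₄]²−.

Each iodide is −1; each hydroxide is −1; balancing the −2 overall charge requires Tc(IV).
Group 7 minus oxidation state 4 gives a d³ configuration.
Coordination number: 6.
Six donors around a single metal centre give an octahedral coordination sphere.

octahedral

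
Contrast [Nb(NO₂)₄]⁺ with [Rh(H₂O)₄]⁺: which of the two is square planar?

[Rh(H₂O)₄]⁺

For [Nb(NO₂)₄]⁺: Each nitro (N-bound nitrite) is −1; balancing the +1 overall charge requires Nb(V). Nb sits in group 5, so the d-electron count is 5 − 5 = 0. A d⁰ ion has no crystal-field stabilisation preference between square planar and tetrahedral, so four ligands adopt the sterically favoured tetrahedral geometry. → tetrahedral.
For [Rh(H₂O)₄]⁺: Summing ligand charges against the +1 overall charge gives an oxidation state of +1 for rhodium. Rh sits in group 9, so the d-electron count is 9 − 1 = 8. A 4d d⁸ ion has a large crystal-field splitting; square planar leaves the high-energy d_{x²−y²} orbital empty and maximises CFSE. → square planar.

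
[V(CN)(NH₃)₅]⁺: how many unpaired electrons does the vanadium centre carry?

3 unpaired electrons

Ligand charges: each cyanide is −1; ammonia is neutral. With an overall charge of +1 the vanadium centre must be in the +2 oxidation state.
Vanadium is a group-5 element; V(II) is therefore d³.
In an octahedral field the d³ configuration is t₂g³e_g⁰ (only one arrangement possible), giving 3 unpaired electrons.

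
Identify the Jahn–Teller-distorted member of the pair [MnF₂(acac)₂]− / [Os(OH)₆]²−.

[MnF₂(acac)₂]−: Each fluoride is −1; each acetylacetonate is −1; balancing the −1 overall charge requires Mn(III). Group 7 minus oxidation state 3 gives a d⁴ configuration. Acetylacetonate and fluoride are weak-field ligands for a first-row metal, so the complex is high-spin. The t₂g³e_g¹ (high-spin) configuration has an unevenly filled e_g set; the Jahn–Teller theorem predicts a tetragonal distortion (typically axial elongation) to lift the degeneracy.
[Os(OH)₆]²−: Ligand charges: each hydroxide is −1. With an overall charge of −2 the osmium centre must be in the +4 oxidation state. Osmium is a group-8 element; Os(IV) is therefore d⁴. A 5d ion has a large Δₒ and is invariably low-spin. The d⁴ configuration leaves the e_g set evenly filled (or empty) — no strong Jahn–Teller driving force.

[MnF₂(acac)₂]−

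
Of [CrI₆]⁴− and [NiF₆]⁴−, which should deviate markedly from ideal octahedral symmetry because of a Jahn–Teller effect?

[CrI₆]⁴−

[CrI₆]⁴−: Summing ligand charges against the −4 overall charge gives an oxidation state of +2 for chromium. Chromium is a group-6 element; Cr(II) is therefore d⁴. Iodide is a weak-field ligand for a first-row metal, so the complex is high-spin. The t₂g³e_g¹ (high-spin) configuration has an unevenly filled e_g set; the Jahn–Teller theorem predicts a tetragonal distortion (typically axial elongation) to lift the degeneracy.
[NiF₆]⁴−: Summing ligand charges against the −4 overall charge gives an oxidation state of +2 for nickel. Nickel is a group-10 element; Ni(II) is therefore d⁸. The d⁸ configuration leaves the e_g set evenly filled (or empty) — no strong Jahn–Teller driving force.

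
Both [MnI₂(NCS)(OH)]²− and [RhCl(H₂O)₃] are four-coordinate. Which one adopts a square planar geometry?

For [MnI₂(NCS)(OH)]²−: Summing ligand charges against the −2 overall charge gives an oxidation state of +2 for manganese. Manganese is a group-7 element; Mn(II) is therefore d⁵. A high-spin d⁵ ion has zero CFSE in either geometry, so four ligands adopt the sterically favoured tetrahedral geometry. → tetrahedral.
For [RhCl(H₂O)₃]: Ligand charges: each chloride is −1; water is neutral. With an overall charge of 0 the rhodium centre must be in the +1 oxidation state. Group 9 minus oxidation state 1 gives a d⁸ configuration. A 4d d⁸ ion has a large crystal-field splitting; square planar leaves the high-energy d_{x²−y²} orbital empty and maximises CFSE. → square planar.

[RhCl(H₂O)₃]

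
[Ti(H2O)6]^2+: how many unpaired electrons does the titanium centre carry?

2 unpaired electrons

Ligand charges: water is neutral. With an overall charge of +2 the titanium centre must be in the +2 oxidation state.
Group 4 minus oxidation state 2 gives a d² configuration.
In an octahedral field the d² configuration is t₂g²e_g⁰ (only one arrangement possible), giving 2 unpaired electrons.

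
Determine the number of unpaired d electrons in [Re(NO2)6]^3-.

Summing ligand charges against the −3 overall charge gives an oxidation state of +3 for rhenium.
Group 7 minus oxidation state 3 gives a d⁴ configuration.
The spin state decides the count: a 5d ion has a large Δₒ and is invariably low-spin.
An octahedral low-spin d⁴ ion is t₂g⁴e_g⁰, giving 2 unpaired electrons.

2 unpaired electrons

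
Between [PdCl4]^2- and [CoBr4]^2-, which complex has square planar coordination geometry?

For [PdCl4]^2-: Summing ligand charges against the −2 overall charge gives an oxidation state of +2 for palladium. Palladium is a group-10 element; Pd(II) is therefore d⁸. A 4d d⁸ ion has a large crystal-field splitting; square planar leaves the high-energy d_{x²−y²} orbital empty and maximises CFSE. → square planar.
For [CoBr4]^2-: Each bromide is −1; balancing the −2 overall charge requires Co(II). Group 9 minus oxidation state 2 gives a d⁷ configuration. For a high-spin 3d d⁷ ion with weak-field ligands the small Δₜ gives little square-planar CFSE advantage, so four ligands adopt the sterically favoured tetrahedral geometry. → tetrahedral.

[PdCl4]^2-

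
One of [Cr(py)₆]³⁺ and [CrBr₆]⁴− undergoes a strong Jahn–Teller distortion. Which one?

[Cr(py)₆]³⁺: Summing ligand charges against the +3 overall charge gives an oxidation state of +3 for chromium. Cr sits in group 6, so the d-electron count is 6 − 3 = 3. The d³ configuration leaves the e_g set evenly filled (or empty) — no strong Jahn–Teller driving force.
[CrBr₆]⁴−: Ligand charges: each bromide is −1. With an overall charge of −4 the chromium centre must be in the +2 oxidation state. Chromium is a group-6 element; Cr(II) is therefore d⁴. Bromide is a weak-field ligand for a first-row metal, so the complex is high-spin. The t₂g³e_g¹ (high-spin) configuration has an unevenly filled e_g set; the Jahn–Teller theorem predicts a tetragonal distortion (typically axial elongation) to lift the degeneracy.

[CrBr₆]⁴−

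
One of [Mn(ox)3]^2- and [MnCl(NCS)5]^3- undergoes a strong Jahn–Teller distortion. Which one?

[MnCl(NCS)5]^3-

[Mn(ox)3]^2-: Each oxalate is −2; balancing the −2 overall charge requires Mn(IV). Manganese is a group-7 element; Mn(IV) is therefore d³. The d³ configuration leaves the e_g set evenly filled (or empty) — no strong Jahn–Teller driving force.
[MnCl(NCS)5]^3-: Each chloride is −1; each isothiocyanate is −1; balancing the −3 overall charge requires Mn(III). Manganese is a group-7 element; Mn(III) is therefore d⁴. Chloride and isothiocyanate are weak-field ligands for a first-row metal, so the complex is high-spin. The t₂g³e_g¹ (high-spin) configuration has an unevenly filled e_g set; the Jahn–Teller theorem predicts a tetragonal distortion (typically axial elongation) to lift the degeneracy.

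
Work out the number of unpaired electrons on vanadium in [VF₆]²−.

1 unpaired electron

Summing ligand charges against the −2 overall charge gives an oxidation state of +4 for vanadium.
Vanadium is a group-5 element; V(IV) is therefore d¹.
In an octahedral field the d¹ configuration is t₂g¹e_g⁰ (only one arrangement possible), giving 1 unpaired electron.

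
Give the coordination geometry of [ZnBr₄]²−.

tetrahedral

Summing ligand charges against the −2 overall charge gives an oxidation state of +2 for zinc.
Zn sits in group 12, so the d-electron count is 12 − 2 = 10.
With 4 monodentate ligands the coordination number is 4.
A d¹⁰ ion has no crystal-field stabilisation preference between square planar and tetrahedral, so four ligands adopt the sterically favoured tetrahedral geometry.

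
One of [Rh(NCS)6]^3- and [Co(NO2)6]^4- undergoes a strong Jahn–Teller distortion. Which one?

[Rh(NCS)6]^3-: Ligand charges: each isothiocyanate is −1. With an overall charge of −3 the rhodium centre must be in the +3 oxidation state. Rh sits in group 9, so the d-electron count is 9 − 3 = 6. A 4d ion has a large Δₒ and is invariably low-spin. The d⁶ configuration leaves the e_g set evenly filled (or empty) — no strong Jahn–Teller driving force.
[Co(NO2)6]^4-: Summing ligand charges against the −4 overall charge gives an oxidation state of +2 for cobalt. Co sits in group 9, so the d-electron count is 9 − 2 = 7. Nitro (N-bound nitrite) is a strong-field ligand (high in the spectrochemical series) for a first-row metal, so the complex is low-spin. The t₂g⁶e_g¹ (low-spin) configuration has an unevenly filled e_g set; the Jahn–Teller theorem predicts a tetragonal distortion (typically axial elongation) to lift the degeneracy.

[Co(NO2)6]^4-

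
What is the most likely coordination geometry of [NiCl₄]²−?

Ligand charges: each chloride is −1. With an overall charge of −2 the nickel centre must be in the +2 oxidation state.
Ni sits in group 10, so the d-electron count is 10 − 2 = 8.
With 4 monodentate ligands the coordination number is 4.
Chloride is a weak-field ligand.
With weak-field ligands the CFSE gain from square planar is small, so a 3d d⁸ ion takes the sterically preferred tetrahedral geometry.

tetrahedral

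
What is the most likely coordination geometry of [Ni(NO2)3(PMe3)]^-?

square planar

Ligand charges: each nitro (N-bound nitrite) is −1; trimethylphosphine is neutral. With an overall charge of −1 the nickel centre must be in the +2 oxidation state.
Nickel is a group-10 element; Ni(II) is therefore d⁸.
Coordination number: 4.
Nitro (N-bound nitrite) and trimethylphosphine are strong-field ligands (high in the spectrochemical series).
A 3d d⁸ ion with strong-field ligands gains enough CFSE to favour square planar over tetrahedral.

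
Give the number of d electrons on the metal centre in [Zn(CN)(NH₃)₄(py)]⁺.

Summing ligand charges against the +1 overall charge gives an oxidation state of +2 for zinc.
Zn sits in group 12, so the d-electron count is 12 − 2 = 10.

d10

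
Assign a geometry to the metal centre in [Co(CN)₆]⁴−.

octahedral

Summing ligand charges against the −4 overall charge gives an oxidation state of +2 for cobalt.
Group 9 minus oxidation state 2 gives a d⁷ configuration.
With 6 monodentate ligands the coordination number is 6.
Six donors around a single metal centre give an octahedral coordination sphere.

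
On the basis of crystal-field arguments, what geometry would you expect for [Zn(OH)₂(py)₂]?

tetrahedral

Summing ligand charges against the 0 overall charge gives an oxidation state of +2 for zinc.
Group 12 minus oxidation state 2 gives a d¹⁰ configuration.
Coordination number: 4.
A d¹⁰ ion has no crystal-field stabilisation preference between square planar and tetrahedral, so four ligands adopt the sterically favoured tetrahedral geometry.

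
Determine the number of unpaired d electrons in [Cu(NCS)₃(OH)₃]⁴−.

Ligand charges: each isothiocyanate is −1; each hydroxide is −1. With an overall charge of −4 the copper centre must be in the +2 oxidation state.
Copper is a group-11 element; Cu(II) is therefore d⁹.
In an octahedral field the d⁹ configuration is t₂g⁶e_g³ (only one arrangement possible), giving 1 unpaired electron.

1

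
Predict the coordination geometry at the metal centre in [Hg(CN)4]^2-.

Ligand charges: each cyanide is −1. With an overall charge of −2 the mercury centre must be in the +2 oxidation state.
Hg sits in group 12, so the d-electron count is 12 − 2 = 10.
With 4 monodentate ligands the coordination number is 4.
A d¹⁰ ion has no crystal-field stabilisation preference between square planar and tetrahedral, so four ligands adopt the sterically favoured tetrahedral geometry.

tetrahedral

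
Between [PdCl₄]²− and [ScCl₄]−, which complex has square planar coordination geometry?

[PdCl₄]²−

For [PdCl₄]²−: Each chloride is −1; balancing the −2 overall charge requires Pd(II). Group 10 minus oxidation state 2 gives a d⁸ configuration. A 4d d⁸ ion has a large crystal-field splitting; square planar leaves the high-energy d_{x²−y²} orbital empty and maximises CFSE. → square planar.
For [ScCl₄]−: Ligand charges: each chloride is −1. With an overall charge of −1 the scandium centre must be in the +3 oxidation state. Group 3 minus oxidation state 3 gives a d⁰ configuration. A d⁰ ion has no crystal-field stabilisation preference between square planar and tetrahedral, so four ligands adopt the sterically favoured tetrahedral geometry. → tetrahedral.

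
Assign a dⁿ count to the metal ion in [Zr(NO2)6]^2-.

Each nitro (N-bound nitrite) is −1; balancing the −2 overall charge requires Zr(IV).
Group 4 minus oxidation state 4 gives a d⁰ configuration.

d0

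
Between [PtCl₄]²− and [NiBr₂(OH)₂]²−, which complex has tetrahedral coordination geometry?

For [PtCl₄]²−: Summing ligand charges against the −2 overall charge gives an oxidation state of +2 for platinum. Pt sits in group 10, so the d-electron count is 10 − 2 = 8. A 5d d⁸ ion has a large crystal-field splitting; square planar leaves the high-energy d_{x²−y²} orbital empty and maximises CFSE. → square planar.
For [NiBr₂(OH)₂]²−: Each bromide is −1; each hydroxide is −1; balancing the −2 overall charge requires Ni(II). Ni sits in group 10, so the d-electron count is 10 − 2 = 8. Bromide and hydroxide are weak-field ligands. With weak-field ligands the CFSE gain from square planar is small, so a 3d d⁸ ion takes the sterically preferred tetrahedral geometry. → tetrahedral.

[NiBr₂(OH)₂]²−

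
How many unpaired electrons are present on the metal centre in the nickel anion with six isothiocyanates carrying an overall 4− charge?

Summing ligand charges against the −4 overall charge gives an oxidation state of +2 for nickel.
Ni sits in group 10, so the d-electron count is 10 − 2 = 8.
In an octahedral field the d⁸ configuration is t₂g⁶e_g² (only one arrangement possible), giving 2 unpaired electrons.

2 unpaired electrons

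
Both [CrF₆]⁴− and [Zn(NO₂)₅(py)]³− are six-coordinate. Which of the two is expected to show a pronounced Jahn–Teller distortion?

[CrF₆]⁴−

[CrF₆]⁴−: Each fluoride is −1; balancing the −4 overall charge requires Cr(II). Group 6 minus oxidation state 2 gives a d⁴ configuration. Fluoride is a weak-field ligand for a first-row metal, so the complex is high-spin. The t₂g³e_g¹ (high-spin) configuration has an unevenly filled e_g set; the Jahn–Teller theorem predicts a tetragonal distortion (typically axial elongation) to lift the degeneracy.
[Zn(NO₂)₅(py)]³−: Each nitro (N-bound nitrite) is −1; pyridine is neutral; balancing the −3 overall charge requires Zn(II). Zn sits in group 12, so the d-electron count is 12 − 2 = 10. The d¹⁰ configuration leaves the e_g set evenly filled (or empty) — no strong Jahn–Teller driving force.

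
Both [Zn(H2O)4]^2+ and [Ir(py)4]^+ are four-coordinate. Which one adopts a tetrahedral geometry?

[Zn(H2O)4]^2+

For [Zn(H2O)4]^2+: Summing ligand charges against the +2 overall charge gives an oxidation state of +2 for zinc. Group 12 minus oxidation state 2 gives a d¹⁰ configuration. A d¹⁰ ion has no crystal-field stabilisation preference between square planar and tetrahedral, so four ligands adopt the sterically favoured tetrahedral geometry. → tetrahedral.
For [Ir(py)4]^+: Summing ligand charges against the +1 overall charge gives an oxidation state of +1 for iridium. Ir sits in group 9, so the d-electron count is 9 − 1 = 8. A 5d d⁸ ion has a large crystal-field splitting; square planar leaves the high-energy d_{x²−y²} orbital empty and maximises CFSE. → square planar.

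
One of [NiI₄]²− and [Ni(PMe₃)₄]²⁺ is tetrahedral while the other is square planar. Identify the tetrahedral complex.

For [NiI₄]²−: Each iodide is −1; balancing the −2 overall charge requires Ni(II). Group 10 minus oxidation state 2 gives a d⁸ configuration. Iodide is a weak-field ligand. With weak-field ligands the CFSE gain from square planar is small, so a 3d d⁸ ion takes the sterically preferred tetrahedral geometry. → tetrahedral.
For [Ni(PMe₃)₄]²⁺: Trimethylphosphine is neutral; balancing the +2 overall charge requires Ni(II). Ni sits in group 10, so the d-electron count is 10 − 2 = 8. Trimethylphosphine is a strong-field ligand (high in the spectrochemical series). A 3d d⁸ ion with strong-field ligands gains enough CFSE to favour square planar over tetrahedral. → square planar.

[NiI₄]²−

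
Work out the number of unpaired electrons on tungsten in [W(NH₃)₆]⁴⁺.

Summing ligand charges against the +4 overall charge gives an oxidation state of +4 for tungsten.
Tungsten is a group-6 element; W(IV) is therefore d².
In an octahedral field the d² configuration is t₂g²e_g⁰ (only one arrangement possible), giving 2 unpaired electrons.

2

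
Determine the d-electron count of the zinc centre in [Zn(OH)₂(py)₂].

d¹⁰

Summing ligand charges against the 0 overall charge gives an oxidation state of +2 for zinc.
Zinc is a group-12 element; Zn(II) is therefore d¹⁰.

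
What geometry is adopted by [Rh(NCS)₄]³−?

Ligand charges: each isothiocyanate is −1. With an overall charge of −3 the rhodium centre must be in the +1 oxidation state.
Rh sits in group 9, so the d-electron count is 9 − 1 = 8.
Coordination number: 4.
A 4d d⁸ ion has a large crystal-field splitting; square planar leaves the high-energy d_{x²−y²} orbital empty and maximises CFSE.

square planar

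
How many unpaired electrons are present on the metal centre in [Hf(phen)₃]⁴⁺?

0 unpaired electrons

Summing ligand charges against the +4 overall charge gives an oxidation state of +4 for hafnium.
Hafnium is a group-4 element; Hf(IV) is therefore d⁰.
Counting donor atoms: 3×1,10-phenanthroline (bidentate) → 6 donors. Coordination number = 6.
In an octahedral field the d⁰ configuration is t₂g⁰e_g⁰, giving 0 unpaired electrons.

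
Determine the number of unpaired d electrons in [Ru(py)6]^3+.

1 unpaired electron

Summing ligand charges against the +3 overall charge gives an oxidation state of +3 for ruthenium.
Group 8 minus oxidation state 3 gives a d⁵ configuration.
The spin state decides the count: a 4d ion has a large Δₒ and is invariably low-spin.
An octahedral low-spin d⁵ ion is t₂g⁵e_g⁰, giving 1 unpaired electron.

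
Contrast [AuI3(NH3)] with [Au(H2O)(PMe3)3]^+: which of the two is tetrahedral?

[Au(H2O)(PMe3)3]^+

For [AuI3(NH3)]: Each iodide is −1; ammonia is neutral; balancing the 0 overall charge requires Au(III). Group 11 minus oxidation state 3 gives a d⁸ configuration. A 5d d⁸ ion has a large crystal-field splitting; square planar leaves the high-energy d_{x²−y²} orbital empty and maximises CFSE. → square planar.
For [Au(H2O)(PMe3)3]^+: Ligand charges: water is neutral; trimethylphosphine is neutral. With an overall charge of +1 the gold centre must be in the +1 oxidation state. Gold is a group-11 element; Au(I) is therefore d¹⁰. A d¹⁰ ion has no crystal-field stabilisation preference between square planar and tetrahedral, so four ligands adopt the sterically favoured tetrahedral geometry. → tetrahedral.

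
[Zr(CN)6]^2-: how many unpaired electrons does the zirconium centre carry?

0

Each cyanide is −1; balancing the −2 overall charge requires Zr(IV).
Zirconium is a group-4 element; Zr(IV) is therefore d⁰.
In an octahedral field the d⁰ configuration is t₂g⁰e_g⁰, giving 0 unpaired electrons.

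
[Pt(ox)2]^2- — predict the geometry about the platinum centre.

Ligand charges: each oxalate is −2. With an overall charge of −2 the platinum centre must be in the +2 oxidation state.
Pt sits in group 10, so the d-electron count is 10 − 2 = 8.
Counting donor atoms: 2×oxalate (bidentate) → 4 donors. Coordination number = 4.
A 5d d⁸ ion has a large crystal-field splitting; square planar leaves the high-energy d_{x²−y²} orbital empty and maximises CFSE.

square planar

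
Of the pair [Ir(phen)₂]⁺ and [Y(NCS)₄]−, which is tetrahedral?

For [Ir(phen)₂]⁺: 1,10-phenanthroline is neutral; balancing the +1 overall charge requires Ir(I). Group 9 minus oxidation state 1 gives a d⁸ configuration. A 5d d⁸ ion has a large crystal-field splitting; square planar leaves the high-energy d_{x²−y²} orbital empty and maximises CFSE. → square planar.
For [Y(NCS)₄]−: Each isothiocyanate is −1; balancing the −1 overall charge requires Y(III). Y sits in group 3, so the d-electron count is 3 − 3 = 0. A d⁰ ion has no crystal-field stabilisation preference between square planar and tetrahedral, so four ligands adopt the sterically favoured tetrahedral geometry. → tetrahedral.

[Y(NCS)₄]−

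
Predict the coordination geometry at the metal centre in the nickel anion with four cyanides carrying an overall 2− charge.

Ligand charges: each cyanide is −1. With an overall charge of −2 the nickel centre must be in the +2 oxidation state.
Nickel is a group-10 element; Ni(II) is therefore d⁸.
Coordination number: 4.
Cyanide is a strong-field ligand (high in the spectrochemical series).
A 3d d⁸ ion with strong-field ligands gains enough CFSE to favour square planar over tetrahedral.

square planar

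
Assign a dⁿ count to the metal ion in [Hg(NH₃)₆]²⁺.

d¹⁰

Ammonia is neutral; balancing the +2 overall charge requires Hg(II).
Hg sits in group 12, so the d-electron count is 12 − 2 = 10.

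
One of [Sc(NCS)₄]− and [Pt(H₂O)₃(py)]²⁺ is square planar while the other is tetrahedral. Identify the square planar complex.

[Pt(H₂O)₃(py)]²⁺

For [Sc(NCS)₄]−: Ligand charges: each isothiocyanate is −1. With an overall charge of −1 the scandium centre must be in the +3 oxidation state. Sc sits in group 3, so the d-electron count is 3 − 3 = 0. A d⁰ ion has no crystal-field stabilisation preference between square planar and tetrahedral, so four ligands adopt the sterically favoured tetrahedral geometry. → tetrahedral.
For [Pt(H₂O)₃(py)]²⁺: Summing ligand charges against the +2 overall charge gives an oxidation state of +2 for platinum. Platinum is a group-10 element; Pt(II) is therefore d⁸. A 5d d⁸ ion has a large crystal-field splitting; square planar leaves the high-energy d_{x²−y²} orbital empty and maximises CFSE. → square planar.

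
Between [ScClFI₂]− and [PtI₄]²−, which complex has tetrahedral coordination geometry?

[ScClFI₂]−

For [ScClFI₂]−: Ligand charges: each chloride is −1; each fluoride is −1; each iodide is −1. With an overall charge of −1 the scandium centre must be in the +3 oxidation state. Sc sits in group 3, so the d-electron count is 3 − 3 = 0. A d⁰ ion has no crystal-field stabilisation preference between square planar and tetrahedral, so four ligands adopt the sterically favoured tetrahedral geometry. → tetrahedral.
For [PtI₄]²−: Summing ligand charges against the −2 overall charge gives an oxidation state of +2 for platinum. Group 10 minus oxidation state 2 gives a d⁸ configuration. A 5d d⁸ ion has a large crystal-field splitting; square planar leaves the high-energy d_{x²−y²} orbital empty and maximises CFSE. → square planar.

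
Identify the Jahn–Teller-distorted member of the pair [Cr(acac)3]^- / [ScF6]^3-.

[Cr(acac)3]^-: Each acetylacetonate is −1; balancing the −1 overall charge requires Cr(II). Group 6 minus oxidation state 2 gives a d⁴ configuration. Acetylacetonate is a weak-field ligand for a first-row metal, so the complex is high-spin. The t₂g³e_g¹ (high-spin) configuration has an unevenly filled e_g set; the Jahn–Teller theorem predicts a tetragonal distortion (typically axial elongation) to lift the degeneracy.
[ScF6]^3-: Summing ligand charges against the −3 overall charge gives an oxidation state of +3 for scandium. Scandium is a group-3 element; Sc(III) is therefore d⁰. The d⁰ configuration leaves the e_g set evenly filled (or empty) — no strong Jahn–Teller driving force.

[Cr(acac)3]^-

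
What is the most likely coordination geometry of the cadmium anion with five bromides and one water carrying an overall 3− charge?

Ligand charges: each bromide is −1; water is neutral. With an overall charge of −3 the cadmium centre must be in the +2 oxidation state.
Cd sits in group 12, so the d-electron count is 12 − 2 = 10.
Coordination number: 6.
Six donors around a single metal centre give an octahedral coordination sphere.

octahedral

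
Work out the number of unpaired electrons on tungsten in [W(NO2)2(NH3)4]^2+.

2

Ligand charges: each nitro (N-bound nitrite) is −1; ammonia is neutral. With an overall charge of +2 the tungsten centre must be in the +4 oxidation state.
Group 6 minus oxidation state 4 gives a d² configuration.
In an octahedral field the d² configuration is t₂g²e_g⁰ (only one arrangement possible), giving 2 unpaired electrons.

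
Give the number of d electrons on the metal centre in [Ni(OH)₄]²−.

Each hydroxide is −1; balancing the −2 overall charge requires Ni(II).
Group 10 minus oxidation state 2 gives a d⁸ configuration.

d⁸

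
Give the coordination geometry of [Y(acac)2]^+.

Ligand charges: each acetylacetonate is −1. With an overall charge of +1 the yttrium centre must be in the +3 oxidation state.
Group 3 minus oxidation state 3 gives a d⁰ configuration.
Counting donor atoms: 2×acetylacetonate (bidentate) → 4 donors. Coordination number = 4.
A d⁰ ion has no crystal-field stabilisation preference between square planar and tetrahedral, so four ligands adopt the sterically favoured tetrahedral geometry.

tetrahedral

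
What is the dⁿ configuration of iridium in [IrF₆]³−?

Summing ligand charges against the −3 overall charge gives an oxidation state of +3 for iridium.
Ir sits in group 9, so the d-electron count is 9 − 3 = 6.

d⁶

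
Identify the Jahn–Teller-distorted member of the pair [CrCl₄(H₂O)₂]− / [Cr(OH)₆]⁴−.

[CrCl₄(H₂O)₂]−: Each chloride is −1; water is neutral; balancing the −1 overall charge requires Cr(III). Cr sits in group 6, so the d-electron count is 6 − 3 = 3. The d³ configuration leaves the e_g set evenly filled (or empty) — no strong Jahn–Teller driving force.
[Cr(OH)₆]⁴−: Summing ligand charges against the −4 overall charge gives an oxidation state of +2 for chromium. Group 6 minus oxidation state 2 gives a d⁴ configuration. Hydroxide is a weak-field ligand for a first-row metal, so the complex is high-spin. The t₂g³e_g¹ (high-spin) configuration has an unevenly filled e_g set; the Jahn–Teller theorem predicts a tetragonal distortion (typically axial elongation) to lift the degeneracy.

[Cr(OH)₆]⁴−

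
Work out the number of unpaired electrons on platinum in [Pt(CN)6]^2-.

0

Summing ligand charges against the −2 overall charge gives an oxidation state of +4 for platinum.
Pt sits in group 10, so the d-electron count is 10 − 4 = 6.
The spin state decides the count: a 5d ion has a large Δₒ and is invariably low-spin.
An octahedral low-spin d⁶ ion is t₂g⁶e_g⁰, giving 0 unpaired electrons.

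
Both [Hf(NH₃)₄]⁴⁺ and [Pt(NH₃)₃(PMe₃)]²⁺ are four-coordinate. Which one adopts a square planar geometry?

[Pt(NH₃)₃(PMe₃)]²⁺

For [Hf(NH₃)₄]⁴⁺: Ammonia is neutral; balancing the +4 overall charge requires Hf(IV). Hafnium is a group-4 element; Hf(IV) is therefore d⁰. A d⁰ ion has no crystal-field stabilisation preference between square planar and tetrahedral, so four ligands adopt the sterically favoured tetrahedral geometry. → tetrahedral.
For [Pt(NH₃)₃(PMe₃)]²⁺: Ammonia is neutral; trimethylphosphine is neutral; balancing the +2 overall charge requires Pt(II). Group 10 minus oxidation state 2 gives a d⁸ configuration. A 5d d⁸ ion has a large crystal-field splitting; square planar leaves the high-energy d_{x²−y²} orbital empty and maximises CFSE. → square planar.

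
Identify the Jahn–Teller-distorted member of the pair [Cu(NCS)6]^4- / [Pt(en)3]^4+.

[Cu(NCS)6]^4-

[Cu(NCS)6]^4-: Summing ligand charges against the −4 overall charge gives an oxidation state of +2 for copper. Copper is a group-11 element; Cu(II) is therefore d⁹. The t₂g⁶e_g³ configuration has an unevenly filled e_g set; the Jahn–Teller theorem predicts a tetragonal distortion (typically axial elongation) to lift the degeneracy.
[Pt(en)3]^4+: Ethylenediamine is neutral; balancing the +4 overall charge requires Pt(IV). Group 10 minus oxidation state 4 gives a d⁶ configuration. A 5d ion has a large Δₒ and is invariably low-spin. The d⁶ configuration leaves the e_g set evenly filled (or empty) — no strong Jahn–Teller driving force.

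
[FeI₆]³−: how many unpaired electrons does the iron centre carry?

5 unpaired electrons

Each iodide is −1; balancing the −3 overall charge requires Fe(III).
Group 8 minus oxidation state 3 gives a d⁵ configuration.
The spin state decides the count: Iodide is a weak-field ligand for a first-row metal, so the complex is high-spin.
An octahedral high-spin d⁵ ion is t₂g³e_g², giving 5 unpaired electrons.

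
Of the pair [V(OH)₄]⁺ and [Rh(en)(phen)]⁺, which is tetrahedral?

[V(OH)₄]⁺

For [V(OH)₄]⁺: Ligand charges: each hydroxide is −1. With an overall charge of +1 the vanadium centre must be in the +5 oxidation state. Group 5 minus oxidation state 5 gives a d⁰ configuration. A d⁰ ion has no crystal-field stabilisation preference between square planar and tetrahedral, so four ligands adopt the sterically favoured tetrahedral geometry. → tetrahedral.
For [Rh(en)(phen)]⁺: Ligand charges: ethylenediamine is neutral; 1,10-phenanthroline is neutral. With an overall charge of +1 the rhodium centre must be in the +1 oxidation state. Group 9 minus oxidation state 1 gives a d⁸ configuration. A 4d d⁸ ion has a large crystal-field splitting; square planar leaves the high-energy d_{x²−y²} orbital empty and maximises CFSE. → square planar.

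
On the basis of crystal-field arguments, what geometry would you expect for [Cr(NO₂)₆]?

Each nitro (N-bound nitrite) is −1; balancing the 0 overall charge requires Cr(VI).
Cr sits in group 6, so the d-electron count is 6 − 6 = 0.
With 6 monodentate ligands the coordination number is 6.
Six donors around a single metal centre give an octahedral coordination sphere.

octahedral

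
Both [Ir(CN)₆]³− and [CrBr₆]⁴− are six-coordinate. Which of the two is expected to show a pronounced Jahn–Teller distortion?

[Ir(CN)₆]³−: Each cyanide is −1; balancing the −3 overall charge requires Ir(III). Group 9 minus oxidation state 3 gives a d⁶ configuration. A 5d ion has a large Δₒ and is invariably low-spin. The d⁶ configuration leaves the e_g set evenly filled (or empty) — no strong Jahn–Teller driving force.
[CrBr₆]⁴−: Summing ligand charges against the −4 overall charge gives an oxidation state of +2 for chromium. Cr sits in group 6, so the d-electron count is 6 − 2 = 4. Bromide is a weak-field ligand for a first-row metal, so the complex is high-spin. The t₂g³e_g¹ (high-spin) configuration has an unevenly filled e_g set; the Jahn–Teller theorem predicts a tetragonal distortion (typically axial elongation) to lift the degeneracy.

[CrBr₆]⁴−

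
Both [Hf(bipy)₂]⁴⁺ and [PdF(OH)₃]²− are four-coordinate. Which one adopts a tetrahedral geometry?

[Hf(bipy)₂]⁴⁺

For [Hf(bipy)₂]⁴⁺: Summing ligand charges against the +4 overall charge gives an oxidation state of +4 for hafnium. Hf sits in group 4, so the d-electron count is 4 − 4 = 0. A d⁰ ion has no crystal-field stabilisation preference between square planar and tetrahedral, so four ligands adopt the sterically favoured tetrahedral geometry. → tetrahedral.
For [PdF(OH)₃]²−: Ligand charges: each fluoride is −1; each hydroxide is −1. With an overall charge of −2 the palladium centre must be in the +2 oxidation state. Palladium is a group-10 element; Pd(II) is therefore d⁸. A 4d d⁸ ion has a large crystal-field splitting; square planar leaves the high-energy d_{x²−y²} orbital empty and maximises CFSE. → square planar.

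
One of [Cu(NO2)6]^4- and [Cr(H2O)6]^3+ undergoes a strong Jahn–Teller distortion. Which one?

[Cu(NO2)6]^4-: Summing ligand charges against the −4 overall charge gives an oxidation state of +2 for copper. Cu sits in group 11, so the d-electron count is 11 − 2 = 9. The t₂g⁶e_g³ configuration has an unevenly filled e_g set; the Jahn–Teller theorem predicts a tetragonal distortion (typically axial elongation) to lift the degeneracy.
[Cr(H2O)6]^3+: Ligand charges: water is neutral. With an overall charge of +3 the chromium centre must be in the +3 oxidation state. Chromium is a group-6 element; Cr(III) is therefore d³. The d³ configuration leaves the e_g set evenly filled (or empty) — no strong Jahn–Teller driving force.

[Cu(NO2)6]^4-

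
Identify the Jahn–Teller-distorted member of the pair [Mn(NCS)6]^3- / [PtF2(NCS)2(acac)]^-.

[Mn(NCS)6]^3-: Summing ligand charges against the −3 overall charge gives an oxidation state of +3 for manganese. Mn sits in group 7, so the d-electron count is 7 − 3 = 4. Isothiocyanate is a weak-field ligand for a first-row metal, so the complex is high-spin. The t₂g³e_g¹ (high-spin) configuration has an unevenly filled e_g set; the Jahn–Teller theorem predicts a tetragonal distortion (typically axial elongation) to lift the degeneracy.
[PtF2(NCS)2(acac)]^-: Each fluoride is −1; each isothiocyanate is −1; each acetylacetonate is −1; balancing the −1 overall charge requires Pt(IV). Pt sits in group 10, so the d-electron count is 10 − 4 = 6. A 5d ion has a large Δₒ and is invariably low-spin. The d⁶ configuration leaves the e_g set evenly filled (or empty) — no strong Jahn–Teller driving force.

[Mn(NCS)6]^3-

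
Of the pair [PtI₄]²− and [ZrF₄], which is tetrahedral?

[ZrF₄]

For [PtI₄]²−: Summing ligand charges against the −2 overall charge gives an oxidation state of +2 for platinum. Platinum is a group-10 element; Pt(II) is therefore d⁸. A 5d d⁸ ion has a large crystal-field splitting; square planar leaves the high-energy d_{x²−y²} orbital empty and maximises CFSE. → square planar.
For [ZrF₄]: Each fluoride is −1; balancing the 0 overall charge requires Zr(IV). Zr sits in group 4, so the d-electron count is 4 − 4 = 0. A d⁰ ion has no crystal-field stabilisation preference between square planar and tetrahedral, so four ligands adopt the sterically favoured tetrahedral geometry. → tetrahedral.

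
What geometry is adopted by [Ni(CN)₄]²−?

square planar

Each cyanide is −1; balancing the −2 overall charge requires Ni(II).
Ni sits in group 10, so the d-electron count is 10 − 2 = 8.
With 4 monodentate ligands the coordination number is 4.
Cyanide is a strong-field ligand (high in the spectrochemical series).
A 3d d⁸ ion with strong-field ligands gains enough CFSE to favour square planar over tetrahedral.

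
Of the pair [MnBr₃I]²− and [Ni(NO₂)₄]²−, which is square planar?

For [MnBr₃I]²−: Ligand charges: each bromide is −1; each iodide is −1. With an overall charge of −2 the manganese centre must be in the +2 oxidation state. Manganese is a group-7 element; Mn(II) is therefore d⁵. A high-spin d⁵ ion has zero CFSE in either geometry, so four ligands adopt the sterically favoured tetrahedral geometry. → tetrahedral.
For [Ni(NO₂)₄]²−: Each nitro (N-bound nitrite) is −1; balancing the −2 overall charge requires Ni(II). Group 10 minus oxidation state 2 gives a d⁸ configuration. Nitro (N-bound nitrite) is a strong-field ligand (high in the spectrochemical series). A 3d d⁸ ion with strong-field ligands gains enough CFSE to favour square planar over tetrahedral. → square planar.

[Ni(NO₂)₄]²−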